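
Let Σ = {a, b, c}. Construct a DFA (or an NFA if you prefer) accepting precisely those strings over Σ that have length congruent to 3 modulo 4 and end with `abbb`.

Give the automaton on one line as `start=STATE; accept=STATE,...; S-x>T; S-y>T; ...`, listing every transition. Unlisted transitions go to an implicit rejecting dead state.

start=s0; accept=s7; s0-a>s1; s0-b>s1; s0-c>s1; s1-a>s2; s1-b>s2; s1-c>s2; s2-a>s3; s2-b>s3; s2-c>s3; s3-a>s4; s3-b>s0; s3-c>s0; s4-a>s1; s4-b>s5; s4-c>s1; s5-a>s2; s5-b>s6; s5-c>s2; s6-a>s3; s6-b>s7; s6-c>s3; s7-a>s4; s7-b>s0; s7-c>s0

Handle the two conditions separately and then intersect. The first has 4 states tracking the input length modulo 4; the second has 5 states tracking how much of the suffix `abbb` has currently been matched. A product state is a pair (one from each), accepting exactly when both do. Equivalent product states are then merged.
8 states suffice.
        a   b   c  
>  s0   s1  s1  s1 
   s1   s2  s2  s2 
   s2   s3  s3  s3 
   s3   s4  s0  s0 
   s4   s1  s5  s1 
   s5   s2  s6  s2 
   s6   s3  s7  s3 
 * s7   s4  s0  s0 
(> = start, * = accepting)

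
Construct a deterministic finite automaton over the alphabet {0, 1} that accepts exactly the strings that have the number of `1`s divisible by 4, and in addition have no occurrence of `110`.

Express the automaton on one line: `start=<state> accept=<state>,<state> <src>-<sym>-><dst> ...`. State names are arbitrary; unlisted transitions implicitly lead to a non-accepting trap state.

Handle the two conditions separately and then intersect. The first has 4 states tracking the count of `1`s modulo 4; the second has 4 states tracking partial matches of the forbidden pattern `110`. A product state is a pair (one from each), accepting exactly when both do. Equivalent product states are then merged.
13 states suffice.
          0    1  
>* S0     S0   S1 
   S1     S2   S3 
   S2     S2   S4 
   S3     S5   S6 
   S4     S7   S6 
   S5     S5   S5 
   S6     S5   S8 
   S7     S7   S9 
 * S8     S5  S10 
   S9    S11   S8 
   S10    S5   S3 
   S11   S11  S12 
 * S12    S0  S10 
(> = start, * = accepting)

start=S0 accept=S0,S8,S12 S0-0->S0 S0-1->S1 S1-0->S2 S1-1->S3 S2-0->S2 S2-1->S4 S3-0->S5 S3-1->S6 S4-0->S7 S4-1->S6 S5-0->S5 S5-1->S5 S6-0->S5 S6-1->S8 S7-0->S7 S7-1->S9 S8-0->S5 S8-1->S10 S9-0->S11 S9-1->S8 S10-0->S5 S10-1->S3 S11-0->S11 S11-1->S12 S12-0->S0 S12-1->S10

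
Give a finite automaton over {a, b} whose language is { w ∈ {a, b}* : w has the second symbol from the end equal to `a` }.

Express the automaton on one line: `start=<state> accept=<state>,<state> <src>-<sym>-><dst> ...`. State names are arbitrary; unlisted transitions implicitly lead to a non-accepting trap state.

start=S0 accept=S3,S4 S0-a->S1 S0-b->S2 S1-a->S3 S1-b->S4 S2-a->S5 S2-b->S6 S3-a->S3 S3-b->S4 S4-a->S5 S4-b->S6 S5-a->S3 S5-b->S4 S6-a->S5 S6-b->S6

Because acceptance depends on a position counted from the end, the machine has to buffer the most recent 2 symbols. Make each state the string of the last up-to-2 symbols read; on input `x` shift the window left and append `x`. Accept when the buffered window has length 2 and begins with `a`.
7 states suffice.
        a   b  
>  S0   S1  S2 
   S1   S3  S4 
   S2   S5  S6 
 * S3   S3  S4 
 * S4   S5  S6 
   S5   S3  S4 
   S6   S5  S6 
(> = start, * = accepting)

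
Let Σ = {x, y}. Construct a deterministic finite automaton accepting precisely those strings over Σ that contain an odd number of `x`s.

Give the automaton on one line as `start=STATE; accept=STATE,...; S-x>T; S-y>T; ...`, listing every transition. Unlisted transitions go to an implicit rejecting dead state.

The only thing that matters is how many `x`s have appeared, reduced mod 2. Use one state per residue: q0 for 0, …, q1 for 1. Reading `x` moves to the next residue; anything else stays put. q1 is accepting.
With 2 states:
        x   y  
>  q0   q1  q0 
 * q1   q0  q1 
(> = start, * = accepting)

start=q0; accept=q1; q0-x>q1; q0-y>q0; q1-x>q0; q1-y>q1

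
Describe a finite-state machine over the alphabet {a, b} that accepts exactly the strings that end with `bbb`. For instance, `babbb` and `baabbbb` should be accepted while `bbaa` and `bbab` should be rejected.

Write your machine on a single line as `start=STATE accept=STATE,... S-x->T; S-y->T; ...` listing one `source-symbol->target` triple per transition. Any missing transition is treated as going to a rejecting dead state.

Remember how much of `bbb` the current input suffix matches. State q0 means no match yet; q1 means the last symbol is `b`; q2 means the last 2 symbols are `bb`; q3 means the last 3 symbols are `bbb`. Only q3 accepts. On a mismatch, fall back to the longest proper suffix that is still a prefix of `bbb`.
A 4-state machine:
        a   b  
>  q0   q0  q1 
   q1   q0  q2 
   q2   q0  q3 
 * q3   q0  q3 
(> = start, * = accepting)

start=q0; accept=q3; q0-a->q0; q0-b->q1; q1-a->q0; q1-b->q2; q2-a->q0; q2-b->q3; q3-a->q0; q3-b->q3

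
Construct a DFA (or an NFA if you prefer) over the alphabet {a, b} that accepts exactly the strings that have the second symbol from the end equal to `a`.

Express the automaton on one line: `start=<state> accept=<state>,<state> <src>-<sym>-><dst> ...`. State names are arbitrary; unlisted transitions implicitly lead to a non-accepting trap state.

start=q0 accept=q3,q4 q0-a->q1 q0-b->q2 q1-a->q3 q1-b->q4 q2-a->q5 q2-b->q6 q3-a->q3 q3-b->q4 q4-a->q5 q4-b->q6 q5-a->q3 q5-b->q4 q6-a->q5 q6-b->q6

Because acceptance depends on a position counted from the end, the machine has to buffer the most recent 2 symbols. Make each state the string of the last up-to-2 symbols read; on input `x` shift the window left and append `x`. Accept when the buffered window has length 2 and begins with `a`.
A 7-state machine:
        a   b  
>  q0   q1  q2 
   q1   q3  q4 
   q2   q5  q6 
 * q3   q3  q4 
 * q4   q5  q6 
   q5   q3  q4 
   q6   q5  q6 
(> = start, * = accepting)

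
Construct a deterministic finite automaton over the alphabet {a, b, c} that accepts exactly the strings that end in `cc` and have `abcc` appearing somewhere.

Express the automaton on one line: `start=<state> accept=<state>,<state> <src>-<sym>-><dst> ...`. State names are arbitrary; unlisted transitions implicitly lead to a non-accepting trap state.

Run two small machines in parallel and take their product. One (3 states) tracks how much of the suffix `cc` has currently been matched; the other (5 states) tracks whether and how much of `abcc` has been seen. Each combined state is a pair, one component from each; accept when both components accept.
A 9-state machine:
        a   b   c  
>  q0   q1  q0  q2 
   q1   q1  q3  q2 
   q2   q1  q0  q4 
   q3   q1  q0  q5 
   q4   q1  q0  q4 
   q5   q1  q0  q6 
 * q6   q7  q7  q6 
   q7   q7  q7  q8 
   q8   q7  q7  q6 
(> = start, * = accepting)

start=q0 accept=q6 q0-a->q1 q0-b->q0 q0-c->q2 q1-a->q1 q1-b->q3 q1-c->q2 q2-a->q1 q2-b->q0 q2-c->q4 q3-a->q1 q3-b->q0 q3-c->q5 q4-a->q1 q4-b->q0 q4-c->q4 q5-a->q1 q5-b->q0 q5-c->q6 q6-a->q7 q6-b->q7 q6-c->q6 q7-a->q7 q7-b->q7 q7-c->q8 q8-a->q7 q8-b->q7 q8-c->q6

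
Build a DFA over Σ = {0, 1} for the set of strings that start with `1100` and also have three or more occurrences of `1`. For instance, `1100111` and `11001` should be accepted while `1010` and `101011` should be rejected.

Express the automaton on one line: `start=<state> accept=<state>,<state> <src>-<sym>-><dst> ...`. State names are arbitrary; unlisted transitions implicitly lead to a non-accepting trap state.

start=s0 accept=s10,s11 s0-0->s1 s0-1->s2 s1-0->s1 s1-1->s3 s2-0->s3 s2-1->s4 s3-0->s3 s3-1->s5 s4-0->s6 s4-1->s7 s5-0->s5 s5-1->s7 s6-0->s8 s6-1->s7 s7-0->s7 s7-1->s9 s8-0->s8 s8-1->s10 s9-0->s9 s9-1->s9 s10-0->s10 s10-1->s11 s11-0->s11 s11-1->s11

Run two small machines in parallel and take their product. One (6 states) tracks whether the input so far still matches the prefix `1100`; the other (5 states) tracks the count of `1`s, saturating at 4. Each combined state is a pair, one component from each; accept when both components accept.
          0    1  
>  s0     s1   s2 
   s1     s1   s3 
   s2     s3   s4 
   s3     s3   s5 
   s4     s6   s7 
   s5     s5   s7 
   s6     s8   s7 
   s7     s7   s9 
   s8     s8  s10 
   s9     s9   s9 
 * s10   s10  s11 
 * s11   s11  s11 
(> = start, * = accepting)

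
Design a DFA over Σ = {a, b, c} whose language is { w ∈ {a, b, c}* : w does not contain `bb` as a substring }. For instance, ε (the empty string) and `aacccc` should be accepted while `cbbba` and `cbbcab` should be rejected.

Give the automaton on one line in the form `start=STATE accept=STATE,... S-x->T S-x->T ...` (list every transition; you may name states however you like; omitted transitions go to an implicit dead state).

Track partial matches of the forbidden pattern `bb`. State q2 is a dead state reached once `bb` has occurred; every other state accepts. q0 means no part of `bb` is currently matched.
With 3 states:
        a   b   c  
>* q0   q0  q1  q0 
 * q1   q0  q2  q0 
   q2   q2  q2  q2 
(> = start, * = accepting)

start=q0 accept=q0,q1 q0-a->q0 q0-b->q1 q0-c->q0 q1-a->q0 q1-b->q2 q1-c->q0 q2-a->q2 q2-b->q2 q2-c->q2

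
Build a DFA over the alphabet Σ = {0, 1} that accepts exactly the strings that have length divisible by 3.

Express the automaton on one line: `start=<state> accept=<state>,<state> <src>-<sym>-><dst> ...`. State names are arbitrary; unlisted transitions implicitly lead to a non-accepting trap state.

start=s0 accept=s0 s0-0->s1 s0-1->s1 s1-0->s2 s1-1->s2 s2-0->s0 s2-1->s0

Only the length mod 3 matters, so use a 3-cycle: from any state, every input symbol moves to the next state, wrapping s2 back to s0. Mark s0 accepting.
With 3 states:
        0   1  
>* s0   s1  s1 
   s1   s2  s2 
   s2   s0  s0 
(> = start, * = accepting)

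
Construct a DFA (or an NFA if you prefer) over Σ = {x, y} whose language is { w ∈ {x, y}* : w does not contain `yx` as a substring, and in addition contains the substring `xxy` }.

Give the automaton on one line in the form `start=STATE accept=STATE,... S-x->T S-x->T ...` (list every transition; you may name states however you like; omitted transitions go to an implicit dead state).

Build one automaton per condition and run them in lockstep. The first has 3 states tracking partial matches of the forbidden pattern `yx`; the second has 4 states tracking whether and how much of `xxy` has been seen. A product state is a pair (one from each), accepting exactly when both do. Minimizing collapses redundant product states.
5 states suffice.
        x   y  
>  q0   q1  q2 
   q1   q3  q2 
   q2   q2  q2 
   q3   q3  q4 
 * q4   q2  q4 
(> = start, * = accepting)

start=q0 accept=q4 q0-x->q1 q0-y->q2 q1-x->q3 q1-y->q2 q2-x->q2 q2-y->q2 q3-x->q3 q3-y->q4 q4-x->q2 q4-y->q4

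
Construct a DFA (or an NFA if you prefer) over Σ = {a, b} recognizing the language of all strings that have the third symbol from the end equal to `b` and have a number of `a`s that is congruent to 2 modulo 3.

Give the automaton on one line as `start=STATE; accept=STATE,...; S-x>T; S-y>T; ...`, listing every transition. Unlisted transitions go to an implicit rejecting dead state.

Run two small machines in parallel and take their product. The first has 15 states tracking the last 3 symbols read; the second has 3 states tracking the count of `a`s modulo 3. A product state is a pair (one from each), accepting exactly when both do. Minimizing collapses redundant product states.
          a    b  
>  q0     q1   q2 
   q1     q3   q4 
   q2     q5   q2 
   q3     q0   q6 
   q4     q7   q8 
   q5     q9   q4 
   q6     q0  q10 
   q7     q0  q11 
   q8    q12   q8 
 * q9     q0   q6 
   q10    q0  q13 
 * q11    q0  q10 
 * q12    q0  q11 
 * q13    q0  q13 
(> = start, * = accepting)

start=q0; accept=q9,q11,q12,q13; q0-a>q1; q0-b>q2; q1-a>q3; q1-b>q4; q2-a>q5; q2-b>q2; q3-a>q0; q3-b>q6; q4-a>q7; q4-b>q8; q5-a>q9; q5-b>q4; q6-a>q0; q6-b>q10; q7-a>q0; q7-b>q11; q8-a>q12; q8-b>q8; q9-a>q0; q9-b>q6; q10-a>q0; q10-b>q13; q11-a>q0; q11-b>q10; q12-a>q0; q12-b>q11; q13-a>q0; q13-b>q13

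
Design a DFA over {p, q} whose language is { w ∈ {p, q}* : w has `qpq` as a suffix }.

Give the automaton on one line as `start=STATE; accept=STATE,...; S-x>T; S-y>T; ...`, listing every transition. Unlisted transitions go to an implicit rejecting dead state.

Let each state record the length of the longest suffix of the input read so far that is also a prefix of `qpq`. B means the last symbol is `q`; C means the last 2 symbols are `qp`; D means the last 3 symbols are `qpq`. Accept only at D, where the string currently ends in `qpq`.
4 states suffice.
       p  q 
>  A   A  B 
   B   C  B 
   C   A  D 
 * D   C  B 
(> = start, * = accepting)

start=A; accept=D; A-p>A; A-q>B; B-p>C; B-q>B; C-p>A; C-q>D; D-p>C; D-q>B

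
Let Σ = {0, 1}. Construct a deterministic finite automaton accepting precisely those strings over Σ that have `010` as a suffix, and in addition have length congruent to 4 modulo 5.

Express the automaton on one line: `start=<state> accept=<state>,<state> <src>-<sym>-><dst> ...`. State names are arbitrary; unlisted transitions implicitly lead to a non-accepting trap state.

start=s0 accept=s7 s0-0->s1 s0-1->s1 s1-0->s2 s1-1->s3 s2-0->s4 s2-1->s5 s3-0->s4 s3-1->s4 s4-0->s6 s4-1->s6 s5-0->s7 s5-1->s6 s6-0->s0 s6-1->s0 s7-0->s0 s7-1->s0

Handle the two conditions separately and then intersect. The first has 4 states tracking how much of the suffix `010` has currently been matched; the second has 5 states tracking the input length modulo 5. A product state is a pair (one from each), accepting exactly when both do. After merging equivalent states the machine shrinks.
8 states suffice.
        0   1  
>  s0   s1  s1 
   s1   s2  s3 
   s2   s4  s5 
   s3   s4  s4 
   s4   s6  s6 
   s5   s7  s6 
   s6   s0  s0 
 * s7   s0  s0 
(> = start, * = accepting)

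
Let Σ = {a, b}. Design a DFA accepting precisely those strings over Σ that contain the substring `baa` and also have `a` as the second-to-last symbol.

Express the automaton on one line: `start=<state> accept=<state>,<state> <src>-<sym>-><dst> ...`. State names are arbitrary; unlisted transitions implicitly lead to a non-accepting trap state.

Handle the two conditions separately and then intersect. The first has 4 states tracking whether and how much of `baa` has been seen; the second has 7 states tracking the last 2 symbols read. A product state is a pair (one from each), accepting exactly when both do. Equivalent product states are then merged.
7 states suffice.
        a   b  
>  q0   q0  q1 
   q1   q2  q1 
   q2   q3  q1 
 * q3   q3  q4 
 * q4   q5  q6 
   q5   q3  q4 
   q6   q5  q6 
(> = start, * = accepting)

start=q0 accept=q3,q4 q0-a->q0 q0-b->q1 q1-a->q2 q1-b->q1 q2-a->q3 q2-b->q1 q3-a->q3 q3-b->q4 q4-a->q5 q4-b->q6 q5-a->q3 q5-b->q4 q6-a->q5 q6-b->q6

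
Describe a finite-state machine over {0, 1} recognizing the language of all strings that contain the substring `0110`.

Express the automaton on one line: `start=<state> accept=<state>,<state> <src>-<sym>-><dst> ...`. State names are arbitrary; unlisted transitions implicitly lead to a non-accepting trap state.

start=A accept=E A-0->B A-1->A B-0->B B-1->C C-0->B C-1->D D-0->E D-1->A E-0->E E-1->E

Track how much of `0110` has been matched so far: state A is no progress, E is the absorbing accept state reached once `0110` has occurred. Intermediate states record partial matches; on a mismatch, fall back to the longest reusable overlap.
       0  1 
>  A   B  A 
   B   B  C 
   C   B  D 
   D   E  A 
 * E   E  E 
(> = start, * = accepting)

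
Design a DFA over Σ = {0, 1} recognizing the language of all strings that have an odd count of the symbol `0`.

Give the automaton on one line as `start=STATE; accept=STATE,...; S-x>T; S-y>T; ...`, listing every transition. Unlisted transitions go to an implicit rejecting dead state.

Keep the running count of `0`s modulo 2: each `0` advances along the cycle A → B → A while other symbols loop. Accept at B.
With 2 states:
       0  1 
>  A   B  A 
 * B   A  B 
(> = start, * = accepting)

start=A; accept=B; A-0>B; A-1>A; B-0>A; B-1>B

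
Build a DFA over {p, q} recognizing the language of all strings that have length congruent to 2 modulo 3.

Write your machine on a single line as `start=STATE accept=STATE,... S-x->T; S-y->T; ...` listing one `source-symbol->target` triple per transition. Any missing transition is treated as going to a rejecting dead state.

Only the length mod 3 matters, so use a 3-cycle: from any state, every input symbol moves to the next state, wrapping s2 back to s0. Mark s2 accepting.
3 states suffice.
        p   q  
>  s0   s1  s1 
   s1   s2  s2 
 * s2   s0  s0 
(> = start, * = accepting)

start=s0; accept=s2; s0-p->s1; s0-q->s1; s1-p->s2; s1-q->s2; s2-p->s0; s2-q->s0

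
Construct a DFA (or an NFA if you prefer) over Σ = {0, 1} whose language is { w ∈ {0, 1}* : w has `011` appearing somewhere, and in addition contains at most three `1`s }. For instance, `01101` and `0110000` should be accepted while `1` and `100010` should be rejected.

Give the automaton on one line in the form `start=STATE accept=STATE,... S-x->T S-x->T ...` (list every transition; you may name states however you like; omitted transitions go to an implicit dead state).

Build one automaton per condition and run them in lockstep. One (4 states) tracks whether and how much of `011` has been seen; the other (5 states) tracks the count of `1`s, saturating at 4. Each combined state is a pair, one component from each; accept when both components accept. After merging equivalent states the machine shrinks.
With 9 states:
        0   1  
>  s0   s1  s2 
   s1   s1  s3 
   s2   s4  s5 
   s3   s4  s6 
   s4   s4  s7 
   s5   s5  s5 
 * s6   s6  s8 
   s7   s5  s8 
 * s8   s8  s5 
(> = start, * = accepting)

start=s0 accept=s6,s8 s0-0->s1 s0-1->s2 s1-0->s1 s1-1->s3 s2-0->s4 s2-1->s5 s3-0->s4 s3-1->s6 s4-0->s4 s4-1->s7 s5-0->s5 s5-1->s5 s6-0->s6 s6-1->s8 s7-0->s5 s7-1->s8 s8-0->s8 s8-1->s5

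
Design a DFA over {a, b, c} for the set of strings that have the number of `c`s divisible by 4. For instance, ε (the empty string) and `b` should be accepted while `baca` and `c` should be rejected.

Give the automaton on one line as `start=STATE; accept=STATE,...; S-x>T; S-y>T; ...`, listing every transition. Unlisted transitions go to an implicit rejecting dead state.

Keep the running count of `c`s modulo 4: each `c` advances along the cycle q0 → q1 → q2 → q3 → q0 while other symbols loop. Accept at q0.
With 4 states:
        a   b   c  
>* q0   q0  q0  q1 
   q1   q1  q1  q2 
   q2   q2  q2  q3 
   q3   q3  q3  q0 
(> = start, * = accepting)

start=q0; accept=q0; q0-a>q0; q0-b>q0; q0-c>q1; q1-a>q1; q1-b>q1; q1-c>q2; q2-a>q2; q2-b>q2; q2-c>q3; q3-a>q3; q3-b>q3; q3-c>q0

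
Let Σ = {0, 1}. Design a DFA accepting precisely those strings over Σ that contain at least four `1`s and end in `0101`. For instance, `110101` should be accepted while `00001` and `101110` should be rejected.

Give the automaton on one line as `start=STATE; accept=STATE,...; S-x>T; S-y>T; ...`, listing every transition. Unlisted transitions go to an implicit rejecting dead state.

Run two small machines in parallel and take their product. One (6 states) tracks the count of `1`s, saturating at 5; the other (5 states) tracks how much of the suffix `0101` has currently been matched. Each combined state is a pair, one component from each; accept when both components accept. After merging equivalent states the machine shrinks.
        0   1  
>  s0   s0  s1 
   s1   s1  s2 
   s2   s3  s2 
   s3   s3  s4 
   s4   s5  s2 
   s5   s3  s6 
 * s6   s5  s2 
(> = start, * = accepting)

start=s0; accept=s6; s0-0>s0; s0-1>s1; s1-0>s1; s1-1>s2; s2-0>s3; s2-1>s2; s3-0>s3; s3-1>s4; s4-0>s5; s4-1>s2; s5-0>s3; s5-1>s6; s6-0>s5; s6-1>s2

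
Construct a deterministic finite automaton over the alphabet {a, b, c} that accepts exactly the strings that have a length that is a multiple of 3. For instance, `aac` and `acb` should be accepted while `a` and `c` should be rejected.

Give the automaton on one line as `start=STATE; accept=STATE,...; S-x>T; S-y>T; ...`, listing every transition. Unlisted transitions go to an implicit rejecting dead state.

Only the length mod 3 matters, so use a 3-cycle: from any state, every input symbol moves to the next state, wrapping s2 back to s0. Mark s0 accepting.
With 3 states:
        a   b   c  
>* s0   s1  s1  s1 
   s1   s2  s2  s2 
   s2   s0  s0  s0 
(> = start, * = accepting)

start=s0; accept=s0; s0-a>s1; s0-b>s1; s0-c>s1; s1-a>s2; s1-b>s2; s1-c>s2; s2-a>s0; s2-b>s0; s2-c>s0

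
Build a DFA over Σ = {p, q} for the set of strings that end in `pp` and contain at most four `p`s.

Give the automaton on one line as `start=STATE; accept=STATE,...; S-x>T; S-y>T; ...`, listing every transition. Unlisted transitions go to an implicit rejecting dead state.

Build one automaton per condition and run them in lockstep. The first has 3 states tracking how much of the suffix `pp` has currently been matched; the second has 6 states tracking the count of `p`s, saturating at 5. A product state is a pair (one from each), accepting exactly when both do. Minimizing collapses redundant product states.
With 10 states:
       p  q 
>  A   B  A 
   B   C  D 
 * C   E  F 
   D   G  D 
 * E   H  I 
   F   J  F 
   G   E  F 
 * H   I  I 
   I   I  I 
   J   H  I 
(> = start, * = accepting)

start=A; accept=C,E,H; A-p>B; A-q>A; B-p>C; B-q>D; C-p>E; C-q>F; D-p>G; D-q>D; E-p>H; E-q>I; F-p>J; F-q>F; G-p>E; G-q>F; H-p>I; H-q>I; I-p>I; I-q>I; J-p>H; J-q>I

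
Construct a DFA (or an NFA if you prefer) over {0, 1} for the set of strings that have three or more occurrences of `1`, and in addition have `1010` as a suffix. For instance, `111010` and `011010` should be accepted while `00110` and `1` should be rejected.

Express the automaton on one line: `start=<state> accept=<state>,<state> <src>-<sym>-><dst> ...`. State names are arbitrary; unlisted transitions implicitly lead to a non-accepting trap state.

start=A accept=N,R A-0->A A-1->B B-0->C B-1->D C-0->E C-1->F D-0->G D-1->H E-0->E E-1->D F-0->I F-1->H G-0->J G-1->K H-0->L H-1->M I-0->J I-1->K J-0->J J-1->H K-0->N K-1->M L-0->O L-1->P M-0->Q M-1->M N-0->O N-1->P O-0->O O-1->M P-0->R P-1->M Q-0->S Q-1->P R-0->S R-1->P S-0->S S-1->M

Build one automaton per condition and run them in lockstep. The first has 5 states tracking the count of `1`s, saturating at 4; the second has 5 states tracking how much of the suffix `1010` has currently been matched. A product state is a pair (one from each), accepting exactly when both do.
       0  1 
>  A   A  B 
   B   C  D 
   C   E  F 
   D   G  H 
   E   E  D 
   F   I  H 
   G   J  K 
   H   L  M 
   I   J  K 
   J   J  H 
   K   N  M 
   L   O  P 
   M   Q  M 
 * N   O  P 
   O   O  M 
   P   R  M 
   Q   S  P 
 * R   S  P 
   S   S  M 
(> = start, * = accepting)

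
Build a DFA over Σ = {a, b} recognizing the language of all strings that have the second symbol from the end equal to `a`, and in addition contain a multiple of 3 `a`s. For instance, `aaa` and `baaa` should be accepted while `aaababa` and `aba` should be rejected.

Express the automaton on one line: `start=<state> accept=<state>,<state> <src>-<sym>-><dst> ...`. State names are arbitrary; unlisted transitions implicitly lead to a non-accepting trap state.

Handle the two conditions separately and then intersect. The first has 7 states tracking the last 2 symbols read; the second has 3 states tracking the count of `a`s modulo 3. A product state is a pair (one from each), accepting exactly when both do. Equivalent product states are then merged.
With 7 states:
        a   b  
>  s0   s1  s0 
   s1   s2  s1 
   s2   s3  s4 
 * s3   s1  s5 
   s4   s6  s4 
 * s5   s1  s0 
   s6   s1  s5 
(> = start, * = accepting)

start=s0 accept=s3,s5 s0-a->s1 s0-b->s0 s1-a->s2 s1-b->s1 s2-a->s3 s2-b->s4 s3-a->s1 s3-b->s5 s4-a->s6 s4-b->s4 s5-a->s1 s5-b->s0 s6-a->s1 s6-b->s5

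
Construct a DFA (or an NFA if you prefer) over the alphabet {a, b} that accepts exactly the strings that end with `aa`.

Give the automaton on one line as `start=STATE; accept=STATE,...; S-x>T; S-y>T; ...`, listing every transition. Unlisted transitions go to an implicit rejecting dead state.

start=q0; accept=q2; q0-a>q1; q0-b>q0; q1-a>q2; q1-b>q0; q2-a>q2; q2-b>q0

Remember how much of `aa` the current input suffix matches. State q0 means no match yet; q1 means the last symbol is `a`; q2 means the last 2 symbols are `aa`. Only q2 accepts. On a mismatch, fall back to the longest proper suffix that is still a prefix of `aa`.
3 states suffice.
        a   b  
>  q0   q1  q0 
   q1   q2  q0 
 * q2   q2  q0 
(> = start, * = accepting)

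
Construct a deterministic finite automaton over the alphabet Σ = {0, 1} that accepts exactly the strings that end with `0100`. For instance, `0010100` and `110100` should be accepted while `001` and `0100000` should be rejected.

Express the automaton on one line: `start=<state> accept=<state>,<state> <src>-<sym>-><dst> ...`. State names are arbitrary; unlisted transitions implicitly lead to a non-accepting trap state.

Remember how much of `0100` the current input suffix matches. State S0 means no match yet; S1 means the last symbol is `0`; S2 means the last 2 symbols are `01`; S3 means the last 3 symbols are `010`; S4 means the last 4 symbols are `0100`. Only S4 accepts. On a mismatch, fall back to the longest proper suffix that is still a prefix of `0100`.
5 states suffice.
        0   1  
>  S0   S1  S0 
   S1   S1  S2 
   S2   S3  S0 
   S3   S4  S2 
 * S4   S1  S2 
(> = start, * = accepting)

start=S0 accept=S4 S0-0->S1 S0-1->S0 S1-0->S1 S1-1->S2 S2-0->S3 S2-1->S0 S3-0->S4 S3-1->S2 S4-0->S1 S4-1->S2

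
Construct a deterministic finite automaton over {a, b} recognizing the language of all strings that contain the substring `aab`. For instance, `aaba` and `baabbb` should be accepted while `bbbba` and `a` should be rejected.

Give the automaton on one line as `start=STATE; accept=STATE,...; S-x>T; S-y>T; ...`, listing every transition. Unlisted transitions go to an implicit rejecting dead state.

start=q0; accept=q3; q0-a>q1; q0-b>q0; q1-a>q2; q1-b>q0; q2-a>q2; q2-b>q3; q3-a>q3; q3-b>q3

Track how much of `aab` has been matched so far: state q0 is no progress, q3 is the absorbing accept state reached once `aab` has occurred. Intermediate states record partial matches; on a mismatch, fall back to the longest reusable overlap.
A 4-state machine:
        a   b  
>  q0   q1  q0 
   q1   q2  q0 
   q2   q2  q3 
 * q3   q3  q3 
(> = start, * = accepting)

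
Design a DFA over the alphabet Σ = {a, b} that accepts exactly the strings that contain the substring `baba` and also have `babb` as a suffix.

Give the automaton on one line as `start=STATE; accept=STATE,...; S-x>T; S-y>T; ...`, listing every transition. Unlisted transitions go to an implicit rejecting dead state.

Run two small machines in parallel and take their product. One (5 states) tracks whether and how much of `baba` has been seen; the other (5 states) tracks how much of the suffix `babb` has currently been matched. Each combined state is a pair, one component from each; accept when both components accept.
With 10 states:
        a   b  
>  q0   q0  q1 
   q1   q2  q1 
   q2   q0  q3 
   q3   q4  q5 
   q4   q6  q7 
   q5   q2  q1 
   q6   q6  q8 
   q7   q4  q9 
   q8   q4  q8 
 * q9   q4  q8 
(> = start, * = accepting)

start=q0; accept=q9; q0-a>q0; q0-b>q1; q1-a>q2; q1-b>q1; q2-a>q0; q2-b>q3; q3-a>q4; q3-b>q5; q4-a>q6; q4-b>q7; q5-a>q2; q5-b>q1; q6-a>q6; q6-b>q8; q7-a>q4; q7-b>q9; q8-a>q4; q8-b>q8; q9-a>q4; q9-b>q8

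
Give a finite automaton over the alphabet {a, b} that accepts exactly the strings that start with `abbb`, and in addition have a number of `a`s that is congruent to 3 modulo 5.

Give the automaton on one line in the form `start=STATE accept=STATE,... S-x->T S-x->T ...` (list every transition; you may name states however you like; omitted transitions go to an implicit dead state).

Run two small machines in parallel and take their product. One (6 states) tracks whether the input so far still matches the prefix `abbb`; the other (5 states) tracks the count of `a`s modulo 5. Each combined state is a pair, one component from each; accept when both components accept. After merging equivalent states the machine shrinks.
With 10 states:
        a   b  
>  S0   S1  S2 
   S1   S2  S3 
   S2   S2  S2 
   S3   S2  S4 
   S4   S2  S5 
   S5   S6  S5 
   S6   S7  S6 
 * S7   S8  S7 
   S8   S9  S8 
   S9   S5  S9 
(> = start, * = accepting)

start=S0 accept=S7 S0-a->S1 S0-b->S2 S1-a->S2 S1-b->S3 S2-a->S2 S2-b->S2 S3-a->S2 S3-b->S4 S4-a->S2 S4-b->S5 S5-a->S6 S5-b->S5 S6-a->S7 S6-b->S6 S7-a->S8 S7-b->S7 S8-a->S9 S8-b->S8 S9-a->S5 S9-b->S9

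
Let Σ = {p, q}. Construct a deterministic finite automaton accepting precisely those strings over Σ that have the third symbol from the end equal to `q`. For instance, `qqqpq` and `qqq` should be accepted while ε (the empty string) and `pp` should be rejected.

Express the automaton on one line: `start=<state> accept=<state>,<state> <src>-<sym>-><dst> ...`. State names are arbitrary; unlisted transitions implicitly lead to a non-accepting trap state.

start=s0 accept=s11,s12,s13,s14 s0-p->s1 s0-q->s2 s1-p->s3 s1-q->s4 s2-p->s5 s2-q->s6 s3-p->s7 s3-q->s8 s4-p->s9 s4-q->s10 s5-p->s11 s5-q->s12 s6-p->s13 s6-q->s14 s7-p->s7 s7-q->s8 s8-p->s9 s8-q->s10 s9-p->s11 s9-q->s12 s10-p->s13 s10-q->s14 s11-p->s7 s11-q->s8 s12-p->s9 s12-q->s10 s13-p->s11 s13-q->s12 s14-p->s13 s14-q->s14

A DFA must remember the last 3 symbols (since which symbol is third-to-last isn't known until the input ends). Use one state per possible window of the last ≤3 symbols; accept from those whose window starts with `q`.
15 states suffice.
          p    q  
>  s0     s1   s2 
   s1     s3   s4 
   s2     s5   s6 
   s3     s7   s8 
   s4     s9  s10 
   s5    s11  s12 
   s6    s13  s14 
   s7     s7   s8 
   s8     s9  s10 
   s9    s11  s12 
   s10   s13  s14 
 * s11    s7   s8 
 * s12    s9  s10 
 * s13   s11  s12 
 * s14   s13  s14 
(> = start, * = accepting)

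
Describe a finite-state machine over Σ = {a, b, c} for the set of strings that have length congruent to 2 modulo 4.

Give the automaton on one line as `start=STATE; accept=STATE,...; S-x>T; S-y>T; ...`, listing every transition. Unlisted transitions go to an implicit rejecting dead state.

Only the length mod 4 matters, so use a 4-cycle: from any state, every input symbol moves to the next state, wrapping s3 back to s0. Mark s2 accepting.
4 states suffice.
        a   b   c  
>  s0   s1  s1  s1 
   s1   s2  s2  s2 
 * s2   s3  s3  s3 
   s3   s0  s0  s0 
(> = start, * = accepting)

start=s0; accept=s2; s0-a>s1; s0-b>s1; s0-c>s1; s1-a>s2; s1-b>s2; s1-c>s2; s2-a>s3; s2-b>s3; s2-c>s3; s3-a>s0; s3-b>s0; s3-c>s0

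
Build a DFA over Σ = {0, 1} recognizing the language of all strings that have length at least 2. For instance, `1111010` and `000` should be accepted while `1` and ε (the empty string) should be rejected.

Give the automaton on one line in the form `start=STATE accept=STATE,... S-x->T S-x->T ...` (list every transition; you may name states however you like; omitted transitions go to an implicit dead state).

Count input length up to 3: every symbol moves from q0 toward q3, which means 'more than 2' and absorbs. Accept from {q2, q3}.
A 4-state machine:
        0   1  
>  q0   q1  q1 
   q1   q2  q2 
 * q2   q3  q3 
 * q3   q3  q3 
(> = start, * = accepting)

start=q0 accept=q2,q3 q0-0->q1 q0-1->q1 q1-0->q2 q1-1->q2 q2-0->q3 q2-1->q3 q3-0->q3 q3-1->q3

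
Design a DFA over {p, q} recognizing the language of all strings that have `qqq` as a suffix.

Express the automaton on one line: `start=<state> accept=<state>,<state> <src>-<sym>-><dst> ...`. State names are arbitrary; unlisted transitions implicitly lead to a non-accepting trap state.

start=S0 accept=S3 S0-p->S0 S0-q->S1 S1-p->S0 S1-q->S2 S2-p->S0 S2-q->S3 S3-p->S0 S3-q->S3

Remember how much of `qqq` the current input suffix matches. State S0 means no match yet; S1 means the last symbol is `q`; S2 means the last 2 symbols are `qq`; S3 means the last 3 symbols are `qqq`. Only S3 accepts. On a mismatch, fall back to the longest proper suffix that is still a prefix of `qqq`.
A 4-state machine:
        p   q  
>  S0   S0  S1 
   S1   S0  S2 
   S2   S0  S3 
 * S3   S0  S3 
(> = start, * = accepting)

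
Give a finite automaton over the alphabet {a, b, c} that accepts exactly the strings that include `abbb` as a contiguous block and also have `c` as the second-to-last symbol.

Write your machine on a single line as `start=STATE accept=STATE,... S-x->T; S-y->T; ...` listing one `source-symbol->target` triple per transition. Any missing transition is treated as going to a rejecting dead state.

start=q0; accept=q20,q21,q22; q0-a->q1; q0-b->q2; q0-c->q3; q1-a->q4; q1-b->q5; q1-c->q6; q2-a->q7; q2-b->q8; q2-c->q9; q3-a->q10; q3-b->q11; q3-c->q12; q4-a->q4; q4-b->q5; q4-c->q6; q5-a->q7; q5-b->q13; q5-c->q9; q6-a->q10; q6-b->q11; q6-c->q12; q7-a->q4; q7-b->q5; q7-c->q6; q8-a->q7; q8-b->q8; q8-c->q9; q9-a->q10; q9-b->q11; q9-c->q12; q10-a->q4; q10-b->q5; q10-c->q6; q11-a->q7; q11-b->q8; q11-c->q9; q12-a->q10; q12-b->q11; q12-c->q12; q13-a->q7; q13-b->q14; q13-c->q9; q14-a->q15; q14-b->q14; q14-c->q16; q15-a->q17; q15-b->q18; q15-c->q19; q16-a->q20; q16-b->q21; q16-c->q22; q17-a->q17; q17-b->q18; q17-c->q19; q18-a->q15; q18-b->q14; q18-c->q16; q19-a->q20; q19-b->q21; q19-c->q22; q20-a->q17; q20-b->q18; q20-c->q19; q21-a->q15; q21-b->q14; q21-c->q16; q22-a->q20; q22-b->q21; q22-c->q22

Handle the two conditions separately and then intersect. The first has 5 states tracking whether and how much of `abbb` has been seen; the second has 13 states tracking the last 2 symbols read. A product state is a pair (one from each), accepting exactly when both do.
23 states suffice.
          a    b    c  
>  q0     q1   q2   q3 
   q1     q4   q5   q6 
   q2     q7   q8   q9 
   q3    q10  q11  q12 
   q4     q4   q5   q6 
   q5     q7  q13   q9 
   q6    q10  q11  q12 
   q7     q4   q5   q6 
   q8     q7   q8   q9 
   q9    q10  q11  q12 
   q10    q4   q5   q6 
   q11    q7   q8   q9 
   q12   q10  q11  q12 
   q13    q7  q14   q9 
   q14   q15  q14  q16 
   q15   q17  q18  q19 
   q16   q20  q21  q22 
   q17   q17  q18  q19 
   q18   q15  q14  q16 
   q19   q20  q21  q22 
 * q20   q17  q18  q19 
 * q21   q15  q14  q16 
 * q22   q20  q21  q22 
(> = start, * = accepting)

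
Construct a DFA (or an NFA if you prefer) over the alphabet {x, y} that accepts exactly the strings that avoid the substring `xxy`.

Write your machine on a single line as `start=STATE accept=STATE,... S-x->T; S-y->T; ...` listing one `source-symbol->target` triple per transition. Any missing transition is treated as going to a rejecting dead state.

start=S0; accept=S0,S1,S2; S0-x->S1; S0-y->S0; S1-x->S2; S1-y->S0; S2-x->S2; S2-y->S3; S3-x->S3; S3-y->S3

This is the complement of 'contains `xxy`'. Use the same substring-matching states — S0 through S3 holding how much of `xxy` has just been matched — but flip the accepting set: everything except the trap S3 accepts.
        x   y  
>* S0   S1  S0 
 * S1   S2  S0 
 * S2   S2  S3 
   S3   S3  S3 
(> = start, * = accepting)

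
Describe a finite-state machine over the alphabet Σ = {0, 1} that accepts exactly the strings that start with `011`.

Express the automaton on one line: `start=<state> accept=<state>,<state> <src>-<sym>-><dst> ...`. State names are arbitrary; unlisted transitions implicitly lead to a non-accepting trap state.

start=q0 accept=q3 q0-0->q1 q0-1->q4 q1-0->q4 q1-1->q2 q2-0->q4 q2-1->q3 q3-0->q3 q3-1->q3 q4-0->q4 q4-1->q4

Walk along `011` while the input agrees: from q0 take `0` to q1, and so on. Any deviation drops to the rejecting sink q4. Once q3 is reached the prefix is confirmed and every continuation is accepted.
With 5 states:
        0   1  
>  q0   q1  q4 
   q1   q4  q2 
   q2   q4  q3 
 * q3   q3  q3 
   q4   q4  q4 
(> = start, * = accepting)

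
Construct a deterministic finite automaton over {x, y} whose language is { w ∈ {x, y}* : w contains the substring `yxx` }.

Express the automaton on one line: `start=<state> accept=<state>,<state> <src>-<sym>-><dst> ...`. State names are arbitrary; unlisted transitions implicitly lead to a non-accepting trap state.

States s0..s2 record the length of the longest prefix of `yxx` that matches the current input suffix. Reaching s3 means `yxx` has been seen, and we stay there forever. Accept from s3.
4 states suffice.
        x   y  
>  s0   s0  s1 
   s1   s2  s1 
   s2   s3  s1 
 * s3   s3  s3 
(> = start, * = accepting)

start=s0 accept=s3 s0-x->s0 s0-y->s1 s1-x->s2 s1-y->s1 s2-x->s3 s2-y->s1 s3-x->s3 s3-y->s3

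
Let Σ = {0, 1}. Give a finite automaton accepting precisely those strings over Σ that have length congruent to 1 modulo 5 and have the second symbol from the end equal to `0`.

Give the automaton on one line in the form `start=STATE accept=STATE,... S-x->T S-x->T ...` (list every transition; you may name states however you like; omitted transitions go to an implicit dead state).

Build one automaton per condition and run them in lockstep. One (5 states) tracks the input length modulo 5; the other (7 states) tracks the last 2 symbols read. Each combined state is a pair, one component from each; accept when both components accept.
With 23 states:
          0    1  
>  s0     s1   s2 
   s1     s3   s4 
   s2     s5   s6 
   s3     s7   s8 
   s4     s9  s10 
   s5     s7   s8 
   s6     s9  s10 
   s7    s11  s12 
   s8    s13  s14 
   s9    s11  s12 
   s10   s13  s14 
   s11   s15  s16 
   s12   s17  s18 
   s13   s15  s16 
   s14   s17  s18 
   s15   s19  s20 
   s16   s21  s22 
   s17   s19  s20 
   s18   s21  s22 
 * s19    s3   s4 
 * s20    s5   s6 
   s21    s3   s4 
   s22    s5   s6 
(> = start, * = accepting)

start=s0 accept=s19,s20 s0-0->s1 s0-1->s2 s1-0->s3 s1-1->s4 s2-0->s5 s2-1->s6 s3-0->s7 s3-1->s8 s4-0->s9 s4-1->s10 s5-0->s7 s5-1->s8 s6-0->s9 s6-1->s10 s7-0->s11 s7-1->s12 s8-0->s13 s8-1->s14 s9-0->s11 s9-1->s12 s10-0->s13 s10-1->s14 s11-0->s15 s11-1->s16 s12-0->s17 s12-1->s18 s13-0->s15 s13-1->s16 s14-0->s17 s14-1->s18 s15-0->s19 s15-1->s20 s16-0->s21 s16-1->s22 s17-0->s19 s17-1->s20 s18-0->s21 s18-1->s22 s19-0->s3 s19-1->s4 s20-0->s5 s20-1->s6 s21-0->s3 s21-1->s4 s22-0->s5 s22-1->s6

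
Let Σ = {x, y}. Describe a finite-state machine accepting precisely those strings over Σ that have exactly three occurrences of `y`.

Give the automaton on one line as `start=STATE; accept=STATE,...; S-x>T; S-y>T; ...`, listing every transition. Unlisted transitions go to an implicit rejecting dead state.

start=S0; accept=S3; S0-x>S0; S0-y>S1; S1-x>S1; S1-y>S2; S2-x>S2; S2-y>S3; S3-x>S3; S3-y>S4; S4-x>S4; S4-y>S4

Count `y`s, saturating at 4: states S0 through S3 mean 0 through 3 `y`s seen; S4 means more than 3. Each `y` increments (capped at S4); other symbols loop. Accept from {S3}.
5 states suffice.
        x   y  
>  S0   S0  S1 
   S1   S1  S2 
   S2   S2  S3 
 * S3   S3  S4 
   S4   S4  S4 
(> = start, * = accepting)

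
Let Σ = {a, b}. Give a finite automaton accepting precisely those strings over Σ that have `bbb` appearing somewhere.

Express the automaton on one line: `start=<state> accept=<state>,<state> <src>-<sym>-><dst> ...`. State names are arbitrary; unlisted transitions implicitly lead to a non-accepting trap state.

start=q0 accept=q3 q0-a->q0 q0-b->q1 q1-a->q0 q1-b->q2 q2-a->q0 q2-b->q3 q3-a->q3 q3-b->q3

Track how much of `bbb` has been matched so far: state q0 is no progress, q3 is the absorbing accept state reached once `bbb` has occurred. Intermediate states record partial matches; on a mismatch, fall back to the longest reusable overlap.
        a   b  
>  q0   q0  q1 
   q1   q0  q2 
   q2   q0  q3 
 * q3   q3  q3 
(> = start, * = accepting)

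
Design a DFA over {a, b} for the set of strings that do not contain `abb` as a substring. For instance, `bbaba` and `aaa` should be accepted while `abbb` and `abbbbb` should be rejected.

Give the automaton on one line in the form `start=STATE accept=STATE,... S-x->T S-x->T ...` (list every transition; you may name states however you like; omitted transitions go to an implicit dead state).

This is the complement of 'contains `abb`'. Use the same substring-matching states — S0 through S3 holding how much of `abb` has just been matched — but flip the accepting set: everything except the trap S3 accepts.
        a   b  
>* S0   S1  S0 
 * S1   S1  S2 
 * S2   S1  S3 
   S3   S3  S3 
(> = start, * = accepting)

start=S0 accept=S0,S1,S2 S0-a->S1 S0-b->S0 S1-a->S1 S1-b->S2 S2-a->S1 S2-b->S3 S3-a->S3 S3-b->S3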